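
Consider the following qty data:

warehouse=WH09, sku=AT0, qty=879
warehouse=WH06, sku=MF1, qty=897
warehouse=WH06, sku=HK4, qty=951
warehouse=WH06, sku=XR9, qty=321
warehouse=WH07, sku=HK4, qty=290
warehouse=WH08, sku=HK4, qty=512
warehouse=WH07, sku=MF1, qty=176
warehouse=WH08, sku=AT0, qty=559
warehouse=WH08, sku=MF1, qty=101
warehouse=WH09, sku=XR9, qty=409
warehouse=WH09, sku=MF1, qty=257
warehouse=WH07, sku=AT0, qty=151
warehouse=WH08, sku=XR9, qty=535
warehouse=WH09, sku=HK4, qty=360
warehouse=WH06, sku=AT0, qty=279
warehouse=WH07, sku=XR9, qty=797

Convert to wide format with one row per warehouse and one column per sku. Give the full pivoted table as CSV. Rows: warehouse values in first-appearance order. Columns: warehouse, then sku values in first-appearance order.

warehouse,AT0,MF1,HK4,XR9
WH09,879,257,360,409
WH06,279,897,951,321
WH07,151,176,290,797
WH08,559,101,512,535

Columns: warehouse plus the 4 distinct sku values (AT0, MF1, HK4, XR9).
For example, row WH09 column AT0 takes qty=879 from the long row (WH09, AT0).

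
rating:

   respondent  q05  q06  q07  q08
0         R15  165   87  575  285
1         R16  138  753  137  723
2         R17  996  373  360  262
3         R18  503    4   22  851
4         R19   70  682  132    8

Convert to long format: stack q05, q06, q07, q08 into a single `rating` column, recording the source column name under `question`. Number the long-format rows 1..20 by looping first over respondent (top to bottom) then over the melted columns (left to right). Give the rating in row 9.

20 rows total (5 × 4). Row 9: index ⌊(9-1)/4⌋ = 2 into respondent → R17; (9-1) mod 4 = 0 into the melted columns → q05.
So row 9 is (R17, q05, 996); rating = 996.

996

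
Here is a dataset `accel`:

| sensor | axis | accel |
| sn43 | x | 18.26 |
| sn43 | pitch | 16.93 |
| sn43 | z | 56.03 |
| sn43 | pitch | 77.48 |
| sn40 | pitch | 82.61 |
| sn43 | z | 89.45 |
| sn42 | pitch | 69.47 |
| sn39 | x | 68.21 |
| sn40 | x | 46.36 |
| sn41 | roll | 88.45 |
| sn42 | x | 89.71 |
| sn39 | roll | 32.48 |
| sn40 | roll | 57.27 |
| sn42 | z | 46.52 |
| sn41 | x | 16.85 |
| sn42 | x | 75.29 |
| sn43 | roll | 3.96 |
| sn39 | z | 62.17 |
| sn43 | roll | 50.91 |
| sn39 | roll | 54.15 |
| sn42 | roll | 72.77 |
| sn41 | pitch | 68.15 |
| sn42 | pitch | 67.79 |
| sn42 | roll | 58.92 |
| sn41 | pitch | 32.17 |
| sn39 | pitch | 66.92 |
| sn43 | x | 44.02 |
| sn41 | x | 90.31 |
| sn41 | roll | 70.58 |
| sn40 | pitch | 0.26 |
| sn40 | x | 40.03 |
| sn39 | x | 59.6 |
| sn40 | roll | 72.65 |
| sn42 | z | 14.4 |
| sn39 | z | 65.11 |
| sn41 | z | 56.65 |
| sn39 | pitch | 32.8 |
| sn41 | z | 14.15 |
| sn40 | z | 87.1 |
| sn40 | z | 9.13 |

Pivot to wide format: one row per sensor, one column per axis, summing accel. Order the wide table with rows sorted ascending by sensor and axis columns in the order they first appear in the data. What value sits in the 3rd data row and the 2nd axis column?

With rows sorted ascending by sensor, row 3 is sensor=sn41. axis columns in first-appearance order: x, pitch, z, roll; column 2 is pitch.
Long rows with sensor=sn41, axis=pitch: 68.15 + 32.17 = 100.32.

100.32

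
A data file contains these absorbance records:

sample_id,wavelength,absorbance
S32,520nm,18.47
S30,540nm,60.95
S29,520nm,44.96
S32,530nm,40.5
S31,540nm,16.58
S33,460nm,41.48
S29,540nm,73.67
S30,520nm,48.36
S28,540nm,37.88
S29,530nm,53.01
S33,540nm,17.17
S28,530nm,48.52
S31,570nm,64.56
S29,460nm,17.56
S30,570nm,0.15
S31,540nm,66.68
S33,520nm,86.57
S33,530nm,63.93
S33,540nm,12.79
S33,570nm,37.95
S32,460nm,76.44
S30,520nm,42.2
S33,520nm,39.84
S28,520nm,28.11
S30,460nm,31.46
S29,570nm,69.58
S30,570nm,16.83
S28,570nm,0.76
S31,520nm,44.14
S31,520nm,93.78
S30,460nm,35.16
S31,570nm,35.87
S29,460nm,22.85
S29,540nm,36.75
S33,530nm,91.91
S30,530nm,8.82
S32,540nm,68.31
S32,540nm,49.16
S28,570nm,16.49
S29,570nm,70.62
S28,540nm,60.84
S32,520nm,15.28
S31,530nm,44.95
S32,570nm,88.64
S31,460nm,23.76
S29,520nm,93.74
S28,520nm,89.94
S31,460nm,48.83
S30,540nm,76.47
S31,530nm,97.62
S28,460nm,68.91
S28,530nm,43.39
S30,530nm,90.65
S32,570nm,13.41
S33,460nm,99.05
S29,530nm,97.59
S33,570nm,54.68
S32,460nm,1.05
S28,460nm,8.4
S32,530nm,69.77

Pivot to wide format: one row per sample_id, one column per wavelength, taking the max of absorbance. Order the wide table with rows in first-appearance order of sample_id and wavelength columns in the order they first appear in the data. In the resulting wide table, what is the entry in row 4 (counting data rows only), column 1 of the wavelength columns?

93.78

With rows in first-appearance order of sample_id, row 4 is sample_id=S31. wavelength columns in first-appearance order: 520nm, 540nm, 530nm, 460nm, 570nm; column 1 is 520nm.
Long rows with sample_id=S31, wavelength=520nm: max(44.14, 93.78) = 93.78.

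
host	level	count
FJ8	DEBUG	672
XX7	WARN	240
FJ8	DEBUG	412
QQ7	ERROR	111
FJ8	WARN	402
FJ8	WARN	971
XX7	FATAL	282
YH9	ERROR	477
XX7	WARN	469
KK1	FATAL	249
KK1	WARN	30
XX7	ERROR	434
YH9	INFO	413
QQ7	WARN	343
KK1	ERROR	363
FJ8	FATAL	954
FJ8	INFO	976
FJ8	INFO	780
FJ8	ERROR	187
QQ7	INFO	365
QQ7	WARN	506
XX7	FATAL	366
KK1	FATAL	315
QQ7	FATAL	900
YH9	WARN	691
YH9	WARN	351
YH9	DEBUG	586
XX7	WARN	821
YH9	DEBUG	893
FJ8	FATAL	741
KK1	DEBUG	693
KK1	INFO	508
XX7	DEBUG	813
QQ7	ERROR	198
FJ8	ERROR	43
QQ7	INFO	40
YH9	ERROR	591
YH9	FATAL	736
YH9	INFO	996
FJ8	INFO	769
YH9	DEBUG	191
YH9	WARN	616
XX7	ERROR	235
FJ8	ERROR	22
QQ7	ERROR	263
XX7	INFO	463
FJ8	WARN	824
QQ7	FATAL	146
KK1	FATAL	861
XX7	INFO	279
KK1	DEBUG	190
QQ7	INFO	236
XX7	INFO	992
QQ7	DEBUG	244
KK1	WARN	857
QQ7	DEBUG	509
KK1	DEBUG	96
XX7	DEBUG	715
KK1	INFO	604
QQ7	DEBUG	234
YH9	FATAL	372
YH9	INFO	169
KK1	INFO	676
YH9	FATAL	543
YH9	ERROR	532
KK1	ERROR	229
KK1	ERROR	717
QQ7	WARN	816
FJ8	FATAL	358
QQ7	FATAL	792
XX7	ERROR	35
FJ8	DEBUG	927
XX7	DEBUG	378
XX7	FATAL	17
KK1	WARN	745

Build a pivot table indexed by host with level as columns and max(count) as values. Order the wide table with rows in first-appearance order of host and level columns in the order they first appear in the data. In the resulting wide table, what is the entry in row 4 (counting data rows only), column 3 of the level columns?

591

With rows in first-appearance order of host, row 4 is host=YH9. level columns in first-appearance order: DEBUG, WARN, ERROR, FATAL, INFO; column 3 is ERROR.
Long rows with host=YH9, level=ERROR: max(477, 591, 532) = 591.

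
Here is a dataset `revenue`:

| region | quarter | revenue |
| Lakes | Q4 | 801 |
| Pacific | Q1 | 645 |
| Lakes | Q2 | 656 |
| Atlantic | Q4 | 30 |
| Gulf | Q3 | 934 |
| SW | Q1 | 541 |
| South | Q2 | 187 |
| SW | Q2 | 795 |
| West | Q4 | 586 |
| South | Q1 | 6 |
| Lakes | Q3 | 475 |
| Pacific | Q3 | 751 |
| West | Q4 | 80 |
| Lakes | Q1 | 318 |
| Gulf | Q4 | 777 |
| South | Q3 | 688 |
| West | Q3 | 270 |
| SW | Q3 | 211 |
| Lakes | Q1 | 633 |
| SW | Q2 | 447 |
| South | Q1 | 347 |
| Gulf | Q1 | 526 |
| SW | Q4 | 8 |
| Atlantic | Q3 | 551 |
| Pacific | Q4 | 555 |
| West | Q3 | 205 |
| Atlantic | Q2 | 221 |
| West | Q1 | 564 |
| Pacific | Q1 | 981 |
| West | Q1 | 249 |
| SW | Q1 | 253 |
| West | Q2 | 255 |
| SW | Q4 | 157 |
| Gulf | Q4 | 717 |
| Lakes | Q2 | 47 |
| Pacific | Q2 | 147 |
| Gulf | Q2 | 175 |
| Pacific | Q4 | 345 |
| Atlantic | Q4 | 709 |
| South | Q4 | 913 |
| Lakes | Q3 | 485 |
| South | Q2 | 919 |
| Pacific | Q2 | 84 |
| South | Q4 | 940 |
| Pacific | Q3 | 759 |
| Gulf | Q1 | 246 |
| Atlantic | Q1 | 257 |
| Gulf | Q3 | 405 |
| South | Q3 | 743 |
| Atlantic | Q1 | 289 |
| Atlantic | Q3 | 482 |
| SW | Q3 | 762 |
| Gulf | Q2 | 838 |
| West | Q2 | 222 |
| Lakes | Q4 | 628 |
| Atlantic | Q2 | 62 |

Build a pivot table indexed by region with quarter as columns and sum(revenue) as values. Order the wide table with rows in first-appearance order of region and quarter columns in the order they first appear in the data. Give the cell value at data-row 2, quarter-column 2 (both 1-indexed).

1626

With rows in first-appearance order of region, row 2 is region=Pacific. quarter columns in first-appearance order: Q4, Q1, Q2, Q3; column 2 is Q1.
Long rows with region=Pacific, quarter=Q1: 645 + 981 = 1626.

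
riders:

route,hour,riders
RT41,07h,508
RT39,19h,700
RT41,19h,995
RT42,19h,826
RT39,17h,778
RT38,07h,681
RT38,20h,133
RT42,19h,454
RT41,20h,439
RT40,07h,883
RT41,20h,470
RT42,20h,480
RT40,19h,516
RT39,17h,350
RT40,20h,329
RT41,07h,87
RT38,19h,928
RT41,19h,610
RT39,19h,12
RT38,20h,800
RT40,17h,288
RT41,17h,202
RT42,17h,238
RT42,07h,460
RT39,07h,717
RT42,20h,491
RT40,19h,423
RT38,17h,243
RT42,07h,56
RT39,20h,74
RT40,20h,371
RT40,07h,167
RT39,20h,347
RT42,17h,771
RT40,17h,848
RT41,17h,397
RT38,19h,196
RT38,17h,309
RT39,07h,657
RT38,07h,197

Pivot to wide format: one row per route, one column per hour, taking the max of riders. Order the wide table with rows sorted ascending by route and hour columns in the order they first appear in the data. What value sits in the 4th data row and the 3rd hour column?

397

With rows sorted ascending by route, row 4 is route=RT41. hour columns in first-appearance order: 07h, 19h, 17h, 20h; column 3 is 17h.
Long rows with route=RT41, hour=17h: max(202, 397) = 397.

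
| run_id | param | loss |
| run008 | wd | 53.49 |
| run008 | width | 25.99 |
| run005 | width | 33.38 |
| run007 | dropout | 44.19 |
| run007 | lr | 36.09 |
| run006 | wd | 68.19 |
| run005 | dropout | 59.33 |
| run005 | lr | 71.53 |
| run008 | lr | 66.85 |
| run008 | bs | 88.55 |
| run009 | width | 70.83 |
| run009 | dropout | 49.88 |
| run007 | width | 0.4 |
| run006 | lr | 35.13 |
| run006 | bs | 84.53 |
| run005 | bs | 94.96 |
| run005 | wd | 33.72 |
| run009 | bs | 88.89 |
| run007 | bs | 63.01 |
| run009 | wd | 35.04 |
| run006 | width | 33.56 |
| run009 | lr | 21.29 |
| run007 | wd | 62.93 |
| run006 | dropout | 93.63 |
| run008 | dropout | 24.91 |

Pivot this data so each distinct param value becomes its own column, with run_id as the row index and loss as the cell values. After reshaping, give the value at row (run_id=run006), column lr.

35.13

Wide layout: rows indexed by run_id, columns are the 5 distinct param values (wd, width, dropout, lr, bs).
Cell (run_id=run006, param=lr) draws from the long row where run_id=run006 and param=lr, which has loss=35.13.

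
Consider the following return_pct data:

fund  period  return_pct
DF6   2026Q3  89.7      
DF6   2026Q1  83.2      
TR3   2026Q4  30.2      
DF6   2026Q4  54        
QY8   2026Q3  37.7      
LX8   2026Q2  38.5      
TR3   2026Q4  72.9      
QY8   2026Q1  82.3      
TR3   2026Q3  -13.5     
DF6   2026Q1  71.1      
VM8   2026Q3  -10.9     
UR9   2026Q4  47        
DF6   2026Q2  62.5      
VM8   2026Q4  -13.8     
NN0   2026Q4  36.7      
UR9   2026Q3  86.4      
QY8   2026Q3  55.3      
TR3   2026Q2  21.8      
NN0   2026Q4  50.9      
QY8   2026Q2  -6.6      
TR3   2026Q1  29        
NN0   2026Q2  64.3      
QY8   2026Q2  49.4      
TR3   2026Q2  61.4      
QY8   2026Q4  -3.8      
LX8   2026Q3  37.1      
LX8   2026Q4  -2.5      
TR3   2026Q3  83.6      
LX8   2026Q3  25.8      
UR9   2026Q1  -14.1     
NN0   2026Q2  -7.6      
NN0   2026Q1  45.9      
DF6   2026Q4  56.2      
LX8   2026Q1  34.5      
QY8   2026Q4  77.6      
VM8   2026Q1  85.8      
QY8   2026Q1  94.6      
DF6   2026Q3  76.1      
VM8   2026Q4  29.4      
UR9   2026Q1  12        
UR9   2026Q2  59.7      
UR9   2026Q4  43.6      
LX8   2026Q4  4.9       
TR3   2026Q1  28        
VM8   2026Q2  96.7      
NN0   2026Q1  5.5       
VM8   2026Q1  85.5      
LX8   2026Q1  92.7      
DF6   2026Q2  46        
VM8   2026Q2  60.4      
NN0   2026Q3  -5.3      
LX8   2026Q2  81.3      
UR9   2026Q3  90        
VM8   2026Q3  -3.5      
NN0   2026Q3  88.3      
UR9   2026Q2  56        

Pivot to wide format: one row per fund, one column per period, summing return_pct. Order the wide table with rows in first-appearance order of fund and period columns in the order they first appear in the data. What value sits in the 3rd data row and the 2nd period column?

With rows in first-appearance order of fund, row 3 is fund=QY8. period columns in first-appearance order: 2026Q3, 2026Q1, 2026Q4, 2026Q2; column 2 is 2026Q1.
Long rows with fund=QY8, period=2026Q1: 82.3 + 94.6 = 176.9.

176.9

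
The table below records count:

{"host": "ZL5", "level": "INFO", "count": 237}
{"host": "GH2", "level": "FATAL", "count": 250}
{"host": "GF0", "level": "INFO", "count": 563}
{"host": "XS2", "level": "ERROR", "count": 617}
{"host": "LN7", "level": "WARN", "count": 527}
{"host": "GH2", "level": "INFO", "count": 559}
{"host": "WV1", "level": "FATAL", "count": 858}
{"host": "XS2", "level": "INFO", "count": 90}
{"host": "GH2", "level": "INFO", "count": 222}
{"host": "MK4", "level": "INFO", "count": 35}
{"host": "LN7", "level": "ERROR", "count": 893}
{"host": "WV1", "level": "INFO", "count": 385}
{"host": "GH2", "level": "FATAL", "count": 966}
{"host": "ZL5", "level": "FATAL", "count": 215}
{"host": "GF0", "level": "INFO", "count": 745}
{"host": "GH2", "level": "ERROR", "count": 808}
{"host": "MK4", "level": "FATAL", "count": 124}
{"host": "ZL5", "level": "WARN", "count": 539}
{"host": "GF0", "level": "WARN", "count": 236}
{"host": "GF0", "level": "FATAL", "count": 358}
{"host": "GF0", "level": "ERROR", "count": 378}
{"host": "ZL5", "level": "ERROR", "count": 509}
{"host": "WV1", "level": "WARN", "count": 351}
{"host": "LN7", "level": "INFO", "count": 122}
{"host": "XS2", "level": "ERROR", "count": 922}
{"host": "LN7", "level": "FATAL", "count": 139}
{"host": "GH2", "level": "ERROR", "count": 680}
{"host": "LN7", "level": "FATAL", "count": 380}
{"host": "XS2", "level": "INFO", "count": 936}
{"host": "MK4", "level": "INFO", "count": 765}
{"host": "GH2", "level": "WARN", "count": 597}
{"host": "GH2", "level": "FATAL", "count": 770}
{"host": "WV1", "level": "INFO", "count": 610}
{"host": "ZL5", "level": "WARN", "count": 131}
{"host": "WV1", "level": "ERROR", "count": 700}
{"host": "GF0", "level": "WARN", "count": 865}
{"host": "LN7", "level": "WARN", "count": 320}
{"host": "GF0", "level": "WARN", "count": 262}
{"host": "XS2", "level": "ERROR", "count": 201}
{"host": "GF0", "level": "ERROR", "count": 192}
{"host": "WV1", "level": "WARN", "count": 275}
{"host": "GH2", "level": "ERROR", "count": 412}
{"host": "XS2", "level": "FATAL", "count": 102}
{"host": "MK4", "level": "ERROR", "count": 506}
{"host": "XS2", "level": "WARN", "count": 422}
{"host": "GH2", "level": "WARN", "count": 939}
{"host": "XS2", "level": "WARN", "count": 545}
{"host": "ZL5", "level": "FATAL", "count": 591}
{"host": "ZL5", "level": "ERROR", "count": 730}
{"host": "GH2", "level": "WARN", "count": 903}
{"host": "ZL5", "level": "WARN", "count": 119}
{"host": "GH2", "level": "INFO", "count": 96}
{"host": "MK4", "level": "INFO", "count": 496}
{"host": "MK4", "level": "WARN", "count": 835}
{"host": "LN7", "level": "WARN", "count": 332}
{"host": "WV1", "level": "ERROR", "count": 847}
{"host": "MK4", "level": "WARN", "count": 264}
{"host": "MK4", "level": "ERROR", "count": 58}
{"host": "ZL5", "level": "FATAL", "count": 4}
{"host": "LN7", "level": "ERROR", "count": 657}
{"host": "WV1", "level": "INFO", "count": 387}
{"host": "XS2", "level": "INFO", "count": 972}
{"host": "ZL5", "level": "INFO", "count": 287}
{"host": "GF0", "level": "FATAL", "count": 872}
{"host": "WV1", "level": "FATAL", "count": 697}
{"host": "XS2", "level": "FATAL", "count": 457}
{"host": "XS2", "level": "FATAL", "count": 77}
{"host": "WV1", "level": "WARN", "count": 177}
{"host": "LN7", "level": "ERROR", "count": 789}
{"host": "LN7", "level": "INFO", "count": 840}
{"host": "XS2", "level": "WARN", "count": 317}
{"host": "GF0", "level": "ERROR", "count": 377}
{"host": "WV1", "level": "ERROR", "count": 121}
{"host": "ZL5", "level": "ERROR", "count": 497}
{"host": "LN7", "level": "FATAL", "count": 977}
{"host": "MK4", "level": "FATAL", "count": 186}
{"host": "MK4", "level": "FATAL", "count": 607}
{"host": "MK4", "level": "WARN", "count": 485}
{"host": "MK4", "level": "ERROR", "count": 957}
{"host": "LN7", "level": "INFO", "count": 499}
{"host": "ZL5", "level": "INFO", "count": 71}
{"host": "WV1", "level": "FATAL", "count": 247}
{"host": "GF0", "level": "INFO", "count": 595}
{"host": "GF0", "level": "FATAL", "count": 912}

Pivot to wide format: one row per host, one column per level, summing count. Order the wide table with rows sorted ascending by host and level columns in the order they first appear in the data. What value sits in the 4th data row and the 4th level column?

1584

With rows sorted ascending by host, row 4 is host=MK4. level columns in first-appearance order: INFO, FATAL, ERROR, WARN; column 4 is WARN.
Long rows with host=MK4, level=WARN: 835 + 264 + 485 = 1584.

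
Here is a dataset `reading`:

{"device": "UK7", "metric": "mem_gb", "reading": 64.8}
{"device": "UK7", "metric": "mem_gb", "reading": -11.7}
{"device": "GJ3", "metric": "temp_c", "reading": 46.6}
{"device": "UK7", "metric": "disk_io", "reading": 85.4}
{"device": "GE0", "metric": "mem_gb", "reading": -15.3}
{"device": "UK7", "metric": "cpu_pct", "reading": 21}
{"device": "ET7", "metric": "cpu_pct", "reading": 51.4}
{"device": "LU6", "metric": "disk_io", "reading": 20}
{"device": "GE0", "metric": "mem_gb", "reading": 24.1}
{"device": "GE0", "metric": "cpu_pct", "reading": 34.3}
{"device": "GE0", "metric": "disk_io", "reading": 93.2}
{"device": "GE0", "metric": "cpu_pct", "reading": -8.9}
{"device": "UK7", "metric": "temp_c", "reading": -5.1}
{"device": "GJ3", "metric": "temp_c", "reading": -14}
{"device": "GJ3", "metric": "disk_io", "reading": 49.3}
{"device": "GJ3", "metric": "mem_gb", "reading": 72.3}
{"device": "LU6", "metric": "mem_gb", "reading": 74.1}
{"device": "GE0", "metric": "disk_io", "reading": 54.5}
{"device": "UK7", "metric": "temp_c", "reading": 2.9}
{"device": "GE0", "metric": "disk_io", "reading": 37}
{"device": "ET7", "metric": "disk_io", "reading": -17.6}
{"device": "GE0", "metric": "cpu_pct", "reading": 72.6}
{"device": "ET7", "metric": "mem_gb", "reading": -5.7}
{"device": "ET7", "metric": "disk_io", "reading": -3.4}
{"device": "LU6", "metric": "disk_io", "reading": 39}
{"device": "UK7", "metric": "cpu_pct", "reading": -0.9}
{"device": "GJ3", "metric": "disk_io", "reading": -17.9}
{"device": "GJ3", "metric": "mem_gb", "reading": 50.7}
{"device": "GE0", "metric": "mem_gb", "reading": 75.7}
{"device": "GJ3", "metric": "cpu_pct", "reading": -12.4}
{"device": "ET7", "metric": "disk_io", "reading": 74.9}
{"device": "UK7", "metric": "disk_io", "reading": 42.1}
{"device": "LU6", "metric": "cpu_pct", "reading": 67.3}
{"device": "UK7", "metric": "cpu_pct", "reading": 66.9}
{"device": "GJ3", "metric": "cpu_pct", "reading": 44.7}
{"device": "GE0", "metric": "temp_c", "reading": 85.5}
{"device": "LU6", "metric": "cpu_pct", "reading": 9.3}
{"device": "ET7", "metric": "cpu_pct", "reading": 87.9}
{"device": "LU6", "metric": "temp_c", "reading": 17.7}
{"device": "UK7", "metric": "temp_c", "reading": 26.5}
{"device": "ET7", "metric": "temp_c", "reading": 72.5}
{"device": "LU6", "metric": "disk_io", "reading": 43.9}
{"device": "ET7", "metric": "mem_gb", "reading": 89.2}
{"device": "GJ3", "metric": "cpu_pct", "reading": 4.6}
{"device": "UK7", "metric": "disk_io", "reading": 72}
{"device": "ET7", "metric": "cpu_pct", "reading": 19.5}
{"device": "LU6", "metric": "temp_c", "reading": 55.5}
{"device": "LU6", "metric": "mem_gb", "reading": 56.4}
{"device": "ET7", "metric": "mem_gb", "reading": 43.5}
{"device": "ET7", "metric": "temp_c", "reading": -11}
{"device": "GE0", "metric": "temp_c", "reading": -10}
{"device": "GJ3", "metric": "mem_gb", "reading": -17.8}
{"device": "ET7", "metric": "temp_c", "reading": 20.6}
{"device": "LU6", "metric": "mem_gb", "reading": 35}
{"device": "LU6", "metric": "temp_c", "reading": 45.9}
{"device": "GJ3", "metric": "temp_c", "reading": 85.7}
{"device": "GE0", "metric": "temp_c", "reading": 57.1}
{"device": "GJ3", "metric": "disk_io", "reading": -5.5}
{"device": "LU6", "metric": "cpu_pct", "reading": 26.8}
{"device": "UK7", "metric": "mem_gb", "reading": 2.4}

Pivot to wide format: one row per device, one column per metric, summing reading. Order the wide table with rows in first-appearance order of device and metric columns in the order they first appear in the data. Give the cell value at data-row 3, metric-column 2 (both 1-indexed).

With rows in first-appearance order of device, row 3 is device=GE0. metric columns in first-appearance order: mem_gb, temp_c, disk_io, cpu_pct; column 2 is temp_c.
Long rows with device=GE0, metric=temp_c: 85.5 + -10 + 57.1 = 132.6.

132.6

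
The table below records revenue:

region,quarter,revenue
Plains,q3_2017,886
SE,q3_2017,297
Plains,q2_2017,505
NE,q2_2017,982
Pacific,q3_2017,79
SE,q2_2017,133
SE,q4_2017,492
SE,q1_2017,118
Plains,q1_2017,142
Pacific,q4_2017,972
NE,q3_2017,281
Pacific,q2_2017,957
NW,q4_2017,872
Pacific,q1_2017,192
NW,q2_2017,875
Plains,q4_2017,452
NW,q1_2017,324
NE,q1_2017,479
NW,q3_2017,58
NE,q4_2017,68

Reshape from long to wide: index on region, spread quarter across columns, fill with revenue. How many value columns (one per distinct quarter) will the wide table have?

4

4 distinct quarter values: q1_2017, q2_2017, q3_2017, q4_2017.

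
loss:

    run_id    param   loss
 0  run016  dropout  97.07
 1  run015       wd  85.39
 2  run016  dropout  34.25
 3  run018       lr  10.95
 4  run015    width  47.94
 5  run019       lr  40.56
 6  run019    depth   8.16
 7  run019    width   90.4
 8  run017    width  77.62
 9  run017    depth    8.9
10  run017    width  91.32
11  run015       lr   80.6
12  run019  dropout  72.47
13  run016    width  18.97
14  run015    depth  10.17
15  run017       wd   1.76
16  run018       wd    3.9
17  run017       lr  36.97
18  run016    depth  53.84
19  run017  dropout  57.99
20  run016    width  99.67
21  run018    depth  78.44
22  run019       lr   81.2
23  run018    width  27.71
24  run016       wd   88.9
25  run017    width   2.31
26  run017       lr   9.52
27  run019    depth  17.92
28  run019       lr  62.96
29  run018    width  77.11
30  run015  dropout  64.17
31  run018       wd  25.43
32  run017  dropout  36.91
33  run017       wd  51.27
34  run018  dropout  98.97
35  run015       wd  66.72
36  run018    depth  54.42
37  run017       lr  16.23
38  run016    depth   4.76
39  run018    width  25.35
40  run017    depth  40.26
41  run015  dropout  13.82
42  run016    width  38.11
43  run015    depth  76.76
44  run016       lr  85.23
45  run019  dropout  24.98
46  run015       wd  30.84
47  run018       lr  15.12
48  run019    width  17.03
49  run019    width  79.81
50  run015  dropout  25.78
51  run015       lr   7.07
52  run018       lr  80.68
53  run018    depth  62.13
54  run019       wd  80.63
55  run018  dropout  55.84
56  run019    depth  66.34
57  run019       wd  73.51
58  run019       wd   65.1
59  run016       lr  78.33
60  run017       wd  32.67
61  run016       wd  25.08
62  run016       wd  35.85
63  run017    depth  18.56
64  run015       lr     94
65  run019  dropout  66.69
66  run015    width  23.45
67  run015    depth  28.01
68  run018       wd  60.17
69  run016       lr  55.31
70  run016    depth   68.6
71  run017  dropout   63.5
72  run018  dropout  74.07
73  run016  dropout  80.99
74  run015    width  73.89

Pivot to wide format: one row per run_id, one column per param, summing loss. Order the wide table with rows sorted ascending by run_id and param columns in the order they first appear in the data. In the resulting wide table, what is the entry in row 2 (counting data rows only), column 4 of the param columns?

156.75

With rows sorted ascending by run_id, row 2 is run_id=run016. param columns in first-appearance order: dropout, wd, lr, width, depth; column 4 is width.
Long rows with run_id=run016, param=width: 18.97 + 99.67 + 38.11 = 156.75.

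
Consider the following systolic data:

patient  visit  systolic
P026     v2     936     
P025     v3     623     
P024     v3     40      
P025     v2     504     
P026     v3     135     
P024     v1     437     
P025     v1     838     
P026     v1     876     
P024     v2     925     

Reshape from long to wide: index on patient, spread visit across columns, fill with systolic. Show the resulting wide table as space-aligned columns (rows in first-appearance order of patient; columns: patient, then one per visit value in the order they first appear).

Columns: patient plus the 3 distinct visit values (v2, v3, v1).
For example, row P026 column v2 takes systolic=936 from the long row (P026, v2).

patient  v2   v3   v1 
P026     936  135  876
P025     504  623  838
P024     925  40   437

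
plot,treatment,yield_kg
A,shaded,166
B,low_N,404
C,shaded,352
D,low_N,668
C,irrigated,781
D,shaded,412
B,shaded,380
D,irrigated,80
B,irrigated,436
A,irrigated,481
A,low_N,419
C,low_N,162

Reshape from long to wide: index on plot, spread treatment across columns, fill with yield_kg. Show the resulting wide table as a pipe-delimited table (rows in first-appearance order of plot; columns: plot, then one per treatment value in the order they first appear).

| plot | shaded | low_N | irrigated |
| A | 166 | 419 | 481 |
| B | 380 | 404 | 436 |
| C | 352 | 162 | 781 |
| D | 412 | 668 | 80 |

Columns: plot plus the 3 distinct treatment values (shaded, low_N, irrigated).
For example, row A column shaded takes yield_kg=166 from the long row (A, shaded).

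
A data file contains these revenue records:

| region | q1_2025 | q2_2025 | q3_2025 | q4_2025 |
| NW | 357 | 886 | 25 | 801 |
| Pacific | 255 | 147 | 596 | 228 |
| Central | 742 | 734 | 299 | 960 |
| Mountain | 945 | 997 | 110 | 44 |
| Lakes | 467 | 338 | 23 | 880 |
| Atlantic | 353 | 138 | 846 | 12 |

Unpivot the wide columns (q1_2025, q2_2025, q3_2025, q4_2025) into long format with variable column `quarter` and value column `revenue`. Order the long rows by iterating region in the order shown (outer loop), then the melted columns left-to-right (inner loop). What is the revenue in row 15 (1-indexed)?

110

24 rows total (6 × 4). Row 15: index ⌊(15-1)/4⌋ = 3 into region → Mountain; (15-1) mod 4 = 2 into the melted columns → q3_2025.
So row 15 is (Mountain, q3_2025, 110); revenue = 110.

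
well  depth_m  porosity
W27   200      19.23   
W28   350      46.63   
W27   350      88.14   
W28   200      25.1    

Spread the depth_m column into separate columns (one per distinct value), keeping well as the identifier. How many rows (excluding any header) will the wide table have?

2 distinct well values → 2 rows.

2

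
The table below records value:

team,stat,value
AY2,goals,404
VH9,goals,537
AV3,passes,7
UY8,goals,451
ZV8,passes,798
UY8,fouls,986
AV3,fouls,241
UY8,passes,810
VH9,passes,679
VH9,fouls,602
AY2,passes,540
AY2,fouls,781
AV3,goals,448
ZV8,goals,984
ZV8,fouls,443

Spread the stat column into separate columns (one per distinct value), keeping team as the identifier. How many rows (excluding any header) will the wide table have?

5

5 distinct team values → 5 rows.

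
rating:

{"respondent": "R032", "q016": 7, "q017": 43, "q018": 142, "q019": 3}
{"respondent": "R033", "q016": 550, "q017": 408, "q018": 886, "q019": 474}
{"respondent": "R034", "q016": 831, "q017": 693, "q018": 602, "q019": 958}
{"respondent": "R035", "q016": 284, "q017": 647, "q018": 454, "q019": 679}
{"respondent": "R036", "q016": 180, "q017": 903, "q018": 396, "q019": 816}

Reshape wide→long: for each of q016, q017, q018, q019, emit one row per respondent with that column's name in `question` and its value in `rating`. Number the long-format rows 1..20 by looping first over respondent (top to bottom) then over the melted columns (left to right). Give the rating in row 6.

20 rows total (5 × 4). Row 6: index ⌊(6-1)/4⌋ = 1 into respondent → R033; (6-1) mod 4 = 1 into the melted columns → q017.
So row 6 is (R033, q017, 408); rating = 408.

408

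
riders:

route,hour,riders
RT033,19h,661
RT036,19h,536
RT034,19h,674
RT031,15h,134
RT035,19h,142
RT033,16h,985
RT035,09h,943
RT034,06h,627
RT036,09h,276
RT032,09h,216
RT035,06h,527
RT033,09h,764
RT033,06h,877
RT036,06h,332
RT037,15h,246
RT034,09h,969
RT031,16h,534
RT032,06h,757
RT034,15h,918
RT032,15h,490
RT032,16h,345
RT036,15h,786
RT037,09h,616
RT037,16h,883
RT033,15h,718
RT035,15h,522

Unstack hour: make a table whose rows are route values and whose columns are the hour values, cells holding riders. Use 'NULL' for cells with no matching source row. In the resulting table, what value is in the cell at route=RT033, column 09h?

The long row with route=RT033, hour=09h has riders=764.

764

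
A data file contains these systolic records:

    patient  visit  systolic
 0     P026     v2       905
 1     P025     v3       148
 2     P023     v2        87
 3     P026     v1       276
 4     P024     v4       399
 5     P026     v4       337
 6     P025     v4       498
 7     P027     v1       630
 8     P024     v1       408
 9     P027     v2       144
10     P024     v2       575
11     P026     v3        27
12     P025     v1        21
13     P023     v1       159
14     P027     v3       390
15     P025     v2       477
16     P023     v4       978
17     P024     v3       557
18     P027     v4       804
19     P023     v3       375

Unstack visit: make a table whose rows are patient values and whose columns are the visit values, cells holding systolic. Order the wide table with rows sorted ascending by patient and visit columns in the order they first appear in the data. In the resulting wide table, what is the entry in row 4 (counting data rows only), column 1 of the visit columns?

With rows sorted ascending by patient, row 4 is patient=P026. visit columns in first-appearance order: v2, v3, v1, v4; column 1 is v2.
Long rows with patient=P026, visit=v2: systolic = 905.

905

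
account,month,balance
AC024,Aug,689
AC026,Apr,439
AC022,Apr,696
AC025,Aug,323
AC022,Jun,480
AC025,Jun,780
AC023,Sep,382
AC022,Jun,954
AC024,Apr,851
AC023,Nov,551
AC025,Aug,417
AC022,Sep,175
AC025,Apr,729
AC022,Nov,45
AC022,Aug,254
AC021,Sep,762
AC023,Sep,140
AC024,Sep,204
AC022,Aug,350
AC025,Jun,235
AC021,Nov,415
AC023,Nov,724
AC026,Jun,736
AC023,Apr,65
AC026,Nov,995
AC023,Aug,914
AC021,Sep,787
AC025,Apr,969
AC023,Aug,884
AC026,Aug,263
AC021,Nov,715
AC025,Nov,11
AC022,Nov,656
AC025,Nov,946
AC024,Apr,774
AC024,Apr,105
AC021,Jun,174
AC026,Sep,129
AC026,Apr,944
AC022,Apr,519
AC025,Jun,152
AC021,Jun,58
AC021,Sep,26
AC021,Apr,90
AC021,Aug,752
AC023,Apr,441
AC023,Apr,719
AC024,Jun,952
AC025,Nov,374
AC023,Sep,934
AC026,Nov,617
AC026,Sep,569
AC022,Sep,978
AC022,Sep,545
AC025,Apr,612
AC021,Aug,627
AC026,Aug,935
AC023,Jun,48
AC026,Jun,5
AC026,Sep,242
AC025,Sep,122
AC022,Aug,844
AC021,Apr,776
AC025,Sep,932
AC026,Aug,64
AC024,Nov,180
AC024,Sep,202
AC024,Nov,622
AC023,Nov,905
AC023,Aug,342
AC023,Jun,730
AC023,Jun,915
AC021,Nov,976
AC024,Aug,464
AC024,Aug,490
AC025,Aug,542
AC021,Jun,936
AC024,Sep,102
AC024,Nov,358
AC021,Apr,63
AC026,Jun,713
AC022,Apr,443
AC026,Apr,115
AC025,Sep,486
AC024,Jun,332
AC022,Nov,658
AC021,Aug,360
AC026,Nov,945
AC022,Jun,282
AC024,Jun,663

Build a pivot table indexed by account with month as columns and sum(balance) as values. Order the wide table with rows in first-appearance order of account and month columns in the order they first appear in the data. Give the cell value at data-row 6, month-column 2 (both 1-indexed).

With rows in first-appearance order of account, row 6 is account=AC021. month columns in first-appearance order: Aug, Apr, Jun, Sep, Nov; column 2 is Apr.
Long rows with account=AC021, month=Apr: 90 + 776 + 63 = 929.

929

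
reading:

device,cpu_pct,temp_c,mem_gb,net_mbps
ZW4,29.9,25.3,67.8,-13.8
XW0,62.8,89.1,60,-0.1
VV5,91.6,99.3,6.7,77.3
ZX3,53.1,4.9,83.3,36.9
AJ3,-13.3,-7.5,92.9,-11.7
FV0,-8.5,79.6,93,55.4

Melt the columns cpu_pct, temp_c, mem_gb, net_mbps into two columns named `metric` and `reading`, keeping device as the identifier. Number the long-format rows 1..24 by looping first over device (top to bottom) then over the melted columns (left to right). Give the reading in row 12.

77.3

24 rows total (6 × 4). Row 12: index ⌊(12-1)/4⌋ = 2 into device → VV5; (12-1) mod 4 = 3 into the melted columns → net_mbps.
So row 12 is (VV5, net_mbps, 77.3); reading = 77.3.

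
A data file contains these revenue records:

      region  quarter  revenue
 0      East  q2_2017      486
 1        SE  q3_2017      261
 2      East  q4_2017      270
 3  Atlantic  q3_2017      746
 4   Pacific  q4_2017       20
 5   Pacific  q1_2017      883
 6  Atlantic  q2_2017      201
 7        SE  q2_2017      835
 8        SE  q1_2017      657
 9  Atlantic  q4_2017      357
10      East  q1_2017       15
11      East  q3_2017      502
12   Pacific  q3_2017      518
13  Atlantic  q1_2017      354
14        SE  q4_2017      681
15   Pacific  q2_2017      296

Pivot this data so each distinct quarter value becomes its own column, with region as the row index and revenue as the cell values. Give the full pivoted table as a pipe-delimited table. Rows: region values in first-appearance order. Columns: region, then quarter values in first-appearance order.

Columns: region plus the 4 distinct quarter values (q2_2017, q3_2017, q4_2017, q1_2017).
For example, row East column q2_2017 takes revenue=486 from the long row (East, q2_2017).

| region | q2_2017 | q3_2017 | q4_2017 | q1_2017 |
| East | 486 | 502 | 270 | 15 |
| SE | 835 | 261 | 681 | 657 |
| Atlantic | 201 | 746 | 357 | 354 |
| Pacific | 296 | 518 | 20 | 883 |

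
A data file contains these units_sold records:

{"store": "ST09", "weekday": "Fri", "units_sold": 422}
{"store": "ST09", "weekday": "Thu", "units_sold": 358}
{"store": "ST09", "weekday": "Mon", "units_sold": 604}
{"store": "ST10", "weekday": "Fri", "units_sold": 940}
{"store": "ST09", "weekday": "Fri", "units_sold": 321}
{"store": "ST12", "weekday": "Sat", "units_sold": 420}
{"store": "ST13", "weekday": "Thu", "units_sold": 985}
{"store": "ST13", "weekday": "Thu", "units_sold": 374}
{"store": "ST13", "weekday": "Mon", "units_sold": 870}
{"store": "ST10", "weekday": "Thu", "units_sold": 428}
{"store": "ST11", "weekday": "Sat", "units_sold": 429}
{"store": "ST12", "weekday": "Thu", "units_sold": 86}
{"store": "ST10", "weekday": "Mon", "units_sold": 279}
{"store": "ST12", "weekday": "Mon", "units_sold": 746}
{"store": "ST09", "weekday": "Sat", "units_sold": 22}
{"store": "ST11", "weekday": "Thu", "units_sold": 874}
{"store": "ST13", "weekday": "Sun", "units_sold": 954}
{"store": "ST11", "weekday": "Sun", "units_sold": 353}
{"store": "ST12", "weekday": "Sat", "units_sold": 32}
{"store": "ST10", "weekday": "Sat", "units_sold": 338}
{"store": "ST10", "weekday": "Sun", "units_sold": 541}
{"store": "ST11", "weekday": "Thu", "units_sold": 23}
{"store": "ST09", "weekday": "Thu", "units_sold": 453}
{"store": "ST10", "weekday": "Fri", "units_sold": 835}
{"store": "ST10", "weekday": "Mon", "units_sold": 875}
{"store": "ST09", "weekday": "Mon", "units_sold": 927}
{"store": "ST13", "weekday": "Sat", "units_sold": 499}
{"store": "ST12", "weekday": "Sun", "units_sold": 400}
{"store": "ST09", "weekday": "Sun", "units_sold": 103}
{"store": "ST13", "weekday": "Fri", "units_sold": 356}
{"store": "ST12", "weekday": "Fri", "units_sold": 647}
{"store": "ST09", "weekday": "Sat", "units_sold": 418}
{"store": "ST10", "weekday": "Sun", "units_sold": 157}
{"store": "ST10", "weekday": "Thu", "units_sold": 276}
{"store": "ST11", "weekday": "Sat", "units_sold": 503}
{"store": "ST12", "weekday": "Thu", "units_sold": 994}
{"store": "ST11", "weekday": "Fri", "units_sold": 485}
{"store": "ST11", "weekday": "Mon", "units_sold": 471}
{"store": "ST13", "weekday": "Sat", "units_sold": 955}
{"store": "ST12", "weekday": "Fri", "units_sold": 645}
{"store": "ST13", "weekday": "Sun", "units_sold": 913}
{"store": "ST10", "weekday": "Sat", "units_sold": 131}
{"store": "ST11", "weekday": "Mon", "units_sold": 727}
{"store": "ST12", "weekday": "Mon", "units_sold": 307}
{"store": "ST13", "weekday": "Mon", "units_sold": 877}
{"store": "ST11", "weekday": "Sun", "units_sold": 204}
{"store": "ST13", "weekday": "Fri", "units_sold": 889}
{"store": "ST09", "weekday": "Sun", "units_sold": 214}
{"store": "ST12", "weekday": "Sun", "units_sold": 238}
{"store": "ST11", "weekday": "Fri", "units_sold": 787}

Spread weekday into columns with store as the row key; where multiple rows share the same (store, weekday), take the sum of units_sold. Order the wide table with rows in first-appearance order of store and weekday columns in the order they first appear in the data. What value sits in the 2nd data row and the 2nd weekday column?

704

With rows in first-appearance order of store, row 2 is store=ST10. weekday columns in first-appearance order: Fri, Thu, Mon, Sat, Sun; column 2 is Thu.
Long rows with store=ST10, weekday=Thu: 428 + 276 = 704.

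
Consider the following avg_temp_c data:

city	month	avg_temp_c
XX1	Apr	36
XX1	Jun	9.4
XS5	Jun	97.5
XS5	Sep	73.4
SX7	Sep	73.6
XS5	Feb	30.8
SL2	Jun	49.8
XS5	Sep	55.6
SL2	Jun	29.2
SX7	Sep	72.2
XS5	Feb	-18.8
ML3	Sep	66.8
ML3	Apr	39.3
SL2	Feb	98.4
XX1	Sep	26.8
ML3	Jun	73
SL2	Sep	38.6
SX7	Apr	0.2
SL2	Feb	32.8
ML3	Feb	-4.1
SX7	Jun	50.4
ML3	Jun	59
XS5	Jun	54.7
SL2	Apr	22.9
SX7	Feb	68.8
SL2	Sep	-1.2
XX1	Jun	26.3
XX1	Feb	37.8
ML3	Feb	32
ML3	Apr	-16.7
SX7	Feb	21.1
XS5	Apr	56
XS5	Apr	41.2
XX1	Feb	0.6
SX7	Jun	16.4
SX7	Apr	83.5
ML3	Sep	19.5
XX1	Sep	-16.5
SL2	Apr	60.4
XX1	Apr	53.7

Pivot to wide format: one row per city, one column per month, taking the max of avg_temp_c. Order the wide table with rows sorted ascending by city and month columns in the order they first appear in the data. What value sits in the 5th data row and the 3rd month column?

With rows sorted ascending by city, row 5 is city=XX1. month columns in first-appearance order: Apr, Jun, Sep, Feb; column 3 is Sep.
Long rows with city=XX1, month=Sep: max(26.8, -16.5) = 26.8.

26.8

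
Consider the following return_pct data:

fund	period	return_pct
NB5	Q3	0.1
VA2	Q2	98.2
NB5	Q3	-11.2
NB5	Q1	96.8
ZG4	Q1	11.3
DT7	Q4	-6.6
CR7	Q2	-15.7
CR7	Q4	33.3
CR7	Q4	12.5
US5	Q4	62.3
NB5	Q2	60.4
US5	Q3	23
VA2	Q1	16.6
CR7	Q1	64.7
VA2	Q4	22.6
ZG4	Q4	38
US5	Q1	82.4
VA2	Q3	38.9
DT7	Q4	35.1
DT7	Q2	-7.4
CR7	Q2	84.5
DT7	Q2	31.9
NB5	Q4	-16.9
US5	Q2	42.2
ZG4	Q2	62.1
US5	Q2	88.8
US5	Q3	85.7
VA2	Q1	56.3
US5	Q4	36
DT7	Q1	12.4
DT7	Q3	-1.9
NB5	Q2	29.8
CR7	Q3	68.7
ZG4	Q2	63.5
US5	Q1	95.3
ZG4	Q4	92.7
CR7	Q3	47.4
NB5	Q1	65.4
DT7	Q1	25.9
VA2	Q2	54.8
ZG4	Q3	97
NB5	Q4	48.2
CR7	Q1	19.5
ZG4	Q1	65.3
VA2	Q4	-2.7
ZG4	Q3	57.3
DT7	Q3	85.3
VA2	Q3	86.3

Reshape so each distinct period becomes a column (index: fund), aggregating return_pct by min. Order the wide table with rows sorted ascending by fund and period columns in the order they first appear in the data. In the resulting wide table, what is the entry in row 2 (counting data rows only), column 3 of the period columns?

12.4

With rows sorted ascending by fund, row 2 is fund=DT7. period columns in first-appearance order: Q3, Q2, Q1, Q4; column 3 is Q1.
Long rows with fund=DT7, period=Q1: min(12.4, 25.9) = 12.4.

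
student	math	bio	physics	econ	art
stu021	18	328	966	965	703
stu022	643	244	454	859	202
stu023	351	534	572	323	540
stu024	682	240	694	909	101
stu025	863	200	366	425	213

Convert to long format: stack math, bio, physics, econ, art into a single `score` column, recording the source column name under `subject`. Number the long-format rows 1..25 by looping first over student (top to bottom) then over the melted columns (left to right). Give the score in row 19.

909

25 rows total (5 × 5). Row 19: index ⌊(19-1)/5⌋ = 3 into student → stu024; (19-1) mod 5 = 3 into the melted columns → econ.
So row 19 is (stu024, econ, 909); score = 909.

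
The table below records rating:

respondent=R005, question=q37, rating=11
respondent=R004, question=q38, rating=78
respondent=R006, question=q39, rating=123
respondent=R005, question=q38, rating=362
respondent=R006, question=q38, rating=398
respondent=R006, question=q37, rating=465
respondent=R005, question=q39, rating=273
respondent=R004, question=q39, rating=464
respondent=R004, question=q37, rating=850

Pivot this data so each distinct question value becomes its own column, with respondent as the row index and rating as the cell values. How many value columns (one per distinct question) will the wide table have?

3

3 distinct question values: q37, q38, q39.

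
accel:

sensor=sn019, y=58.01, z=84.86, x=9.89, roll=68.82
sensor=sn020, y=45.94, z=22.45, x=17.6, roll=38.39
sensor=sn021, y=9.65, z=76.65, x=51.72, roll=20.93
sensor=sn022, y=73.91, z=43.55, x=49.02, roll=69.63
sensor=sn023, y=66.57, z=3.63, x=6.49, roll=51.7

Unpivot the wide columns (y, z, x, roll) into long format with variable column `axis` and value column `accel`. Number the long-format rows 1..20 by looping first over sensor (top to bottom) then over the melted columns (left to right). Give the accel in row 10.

20 rows total (5 × 4). Row 10: index ⌊(10-1)/4⌋ = 2 into sensor → sn021; (10-1) mod 4 = 1 into the melted columns → z.
So row 10 is (sn021, z, 76.65); accel = 76.65.

76.65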